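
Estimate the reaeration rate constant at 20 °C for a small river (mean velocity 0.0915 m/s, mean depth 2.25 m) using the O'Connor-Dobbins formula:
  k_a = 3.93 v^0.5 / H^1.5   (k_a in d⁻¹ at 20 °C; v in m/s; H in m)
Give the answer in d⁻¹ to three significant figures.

k_a ≈ 0.352 d⁻¹

k_a = 3.93 × 0.0915^0.5 / 2.25^1.5 = 3.93 × 0.3025 / 3.375 = 0.3522 d⁻¹.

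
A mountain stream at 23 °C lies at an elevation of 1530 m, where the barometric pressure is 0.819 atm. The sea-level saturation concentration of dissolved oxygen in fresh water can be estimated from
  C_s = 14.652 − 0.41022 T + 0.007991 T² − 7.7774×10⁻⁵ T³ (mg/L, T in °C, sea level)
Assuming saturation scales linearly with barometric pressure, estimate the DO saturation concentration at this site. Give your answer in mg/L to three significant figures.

At sea level: C_s = 14.652 − 0.41022×23 + 0.007991×23² − 7.7774×10⁻⁵×23³ = 8.498 mg/L.
Pressure correction: C_s' = 8.498 × 0.819 = 6.960 mg/L.

C_s ≈ 6.96 mg/L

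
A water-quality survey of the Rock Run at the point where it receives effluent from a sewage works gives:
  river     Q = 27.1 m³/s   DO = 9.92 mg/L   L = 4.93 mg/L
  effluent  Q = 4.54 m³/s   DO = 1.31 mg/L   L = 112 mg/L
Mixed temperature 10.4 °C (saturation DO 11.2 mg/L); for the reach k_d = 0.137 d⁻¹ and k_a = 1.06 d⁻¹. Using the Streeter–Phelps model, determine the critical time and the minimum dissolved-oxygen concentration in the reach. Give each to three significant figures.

Mixed DO = (27.1×9.92 + 4.54×1.31)/(27.1+4.54) = 274.8/31.64 = 8.685 mg/L.
Mixed L₀ = (27.1×4.93 + 4.54×112)/(31.64) = 642.1/31.64 = 20.29 mg/L.
Initial deficit D₀ = C_s − DO₀ = 11.2 − 8.685 = 2.515 mg/L.
t_c = (1/0.9230) ln[(1.06/0.137)(1 − 2.515×0.9230/(0.137×20.29))] = 1.083 × ln(1.276) = 0.2639 d.
D_c = (0.137/1.06) × 20.29 × e^(−0.137×0.2639) = 0.1292 × 20.29 × 0.9645 = 2.530 mg/L.
Minimum DO = 11.2 − 2.530 = 8.670 mg/L.

t_c ≈ 0.264 d; minimum DO ≈ 8.67 mg/L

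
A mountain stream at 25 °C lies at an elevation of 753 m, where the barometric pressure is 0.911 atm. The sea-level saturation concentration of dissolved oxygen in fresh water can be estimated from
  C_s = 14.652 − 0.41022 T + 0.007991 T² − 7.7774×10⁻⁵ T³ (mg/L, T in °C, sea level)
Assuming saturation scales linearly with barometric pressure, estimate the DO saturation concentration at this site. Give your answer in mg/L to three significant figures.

At sea level: C_s = 14.652 − 0.41022×25 + 0.007991×25² − 7.7774×10⁻⁵×25³ = 8.176 mg/L.
Pressure correction: C_s' = 8.176 × 0.911 = 7.448 mg/L.

C_s ≈ 7.45 mg/L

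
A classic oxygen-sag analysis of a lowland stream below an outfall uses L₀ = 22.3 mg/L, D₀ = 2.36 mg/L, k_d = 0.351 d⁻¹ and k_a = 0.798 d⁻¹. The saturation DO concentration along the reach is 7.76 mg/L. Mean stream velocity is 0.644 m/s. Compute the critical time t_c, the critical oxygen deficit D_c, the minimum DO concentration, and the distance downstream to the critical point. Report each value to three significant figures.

t_c ≈ 1.51 d; D_c ≈ 5.77 mg/L; min DO ≈ 1.99 mg/L; x_c ≈ 84.2 km

With k_a/k_d = 2.274 and 1 − D₀(k_a−k_d)/(k_d L₀) = 0.8652,
t_c = ln(2.274 × 0.8652) / (0.798 − 0.351) = ln(1.967) / 0.4470 = 0.6766/0.4470 = 1.514 d.
D_c = (k_d/k_a) L₀ e^(−k_d t_c) = (0.351/0.798) × 22.3 × e^(−0.351×1.514) = 0.4398 × 22.3 × 0.5879 = 5.766 mg/L.
Minimum DO = C_s − D_c = 7.76 − 5.766 = 1.994 mg/L.
x_c = v t_c = 0.644 m/s × 1.514 d × 86400 s/d = 84220 m ≈ 84.2 km.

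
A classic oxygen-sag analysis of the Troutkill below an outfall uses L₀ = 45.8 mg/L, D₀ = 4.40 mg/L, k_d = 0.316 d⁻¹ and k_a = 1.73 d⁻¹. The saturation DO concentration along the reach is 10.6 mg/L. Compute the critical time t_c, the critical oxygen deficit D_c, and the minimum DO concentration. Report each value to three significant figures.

At the critical point dD/dt = 0, so k_d L₀ e^(−k_d t) = k_a D. Substituting D(t) from the Streeter–Phelps equation and solving for t gives
t_c = ln[(k_a/k_d)(1 − D₀(k_a−k_d)/(k_d L₀))] / (k_a−k_d).
Here k_a−k_d = 1.414 d⁻¹ and 1 − D₀(k_a−k_d)/(k_d L₀) = 1 − 4.40×1.414/(0.316×45.8) = 0.5701, so
t_c = ln(5.475 × 0.5701) / 1.414 = 1.138 / 1.414 = 0.8050 d.
L(t_c) = L₀ e^(−k_d t_c) = 45.8 × 0.7754 = 35.51 mg/L, and at the critical point k_a D_c = k_d L, so D_c = (0.316/1.73) × 35.51 = 6.487 mg/L.
Minimum DO = C_s − D_c = 10.6 − 6.487 = 4.113 mg/L.

t_c ≈ 0.805 d; D_c ≈ 6.49 mg/L; min DO ≈ 4.11 mg/L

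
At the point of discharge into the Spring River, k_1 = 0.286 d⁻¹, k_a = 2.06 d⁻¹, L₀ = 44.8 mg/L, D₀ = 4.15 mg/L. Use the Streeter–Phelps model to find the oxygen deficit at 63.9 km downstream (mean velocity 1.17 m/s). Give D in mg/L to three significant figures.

D ≈ 5.19 mg/L

Travel time t = x/v = 63.9 km / (1.17 m/s) = 63900 m / 1.17 m/s = 54620 s = 0.6321 d.
k_1 L₀/(k_a−k_1) = 0.286×44.8/(2.06−0.286) = 12.81/1.774 = 7.223 mg/L.
e^(−k_1 t) = e^(−0.286×0.6321) = 0.8346; e^(−k_a t) = e^(−2.06×0.6321) = 0.2719.
D = 7.223 × (0.8346 − 0.2719) + 4.15 × 0.2719 = 4.064 + 1.129 = 5.192 mg/L.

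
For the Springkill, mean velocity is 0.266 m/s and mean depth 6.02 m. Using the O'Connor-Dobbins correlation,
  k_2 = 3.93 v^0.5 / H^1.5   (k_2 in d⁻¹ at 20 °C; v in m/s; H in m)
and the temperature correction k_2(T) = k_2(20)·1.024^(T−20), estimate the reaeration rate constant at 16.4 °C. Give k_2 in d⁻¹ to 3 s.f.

k_2(20) = 3.93 × 0.266^0.5 / 6.02^1.5 = 3.93 × 0.5158 / 14.77 = 0.1372 d⁻¹.
k_2(16.4) = 0.1372 × 1.024^(16.4−20) = 0.1372 × 0.9182 = 0.1260 d⁻¹.

k_2 ≈ 0.126 d⁻¹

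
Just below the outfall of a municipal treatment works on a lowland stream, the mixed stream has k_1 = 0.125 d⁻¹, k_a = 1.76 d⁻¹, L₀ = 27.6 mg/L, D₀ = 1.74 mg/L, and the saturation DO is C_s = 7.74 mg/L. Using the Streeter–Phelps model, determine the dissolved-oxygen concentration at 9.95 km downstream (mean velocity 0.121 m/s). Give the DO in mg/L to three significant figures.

Travel time t = x/v = 9.95 km / (0.121 m/s) = 9950 m / 0.121 m/s = 82230 s = 0.9518 d.
k_1 L₀/(k_a−k_1) = 0.125×27.6/(1.76−0.125) = 3.450/1.635 = 2.110 mg/L.
e^(−k_1 t) = e^(−0.125×0.9518) = 0.8878; e^(−k_a t) = e^(−1.76×0.9518) = 0.1873.
D = 2.110 × (0.8878 − 0.1873) + 1.74 × 0.1873 = 1.478 + 0.3259 = 1.804 mg/L.
DO = C_s − D = 7.74 − 1.804 = 5.936 mg/L.

DO ≈ 5.94 mg/L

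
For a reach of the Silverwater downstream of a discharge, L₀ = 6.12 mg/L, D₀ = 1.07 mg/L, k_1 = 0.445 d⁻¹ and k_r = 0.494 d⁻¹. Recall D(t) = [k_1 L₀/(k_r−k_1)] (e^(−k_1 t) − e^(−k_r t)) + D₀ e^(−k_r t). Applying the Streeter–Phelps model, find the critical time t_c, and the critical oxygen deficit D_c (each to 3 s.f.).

t_c ≈ 1.74 d; D_c ≈ 2.55 mg/L

At the critical point dD/dt = 0, so k_1 L₀ e^(−k_1 t) = k_r D. Substituting D(t) from the Streeter–Phelps equation and solving for t gives
t_c = ln[(k_r/k_1)(1 − D₀(k_r−k_1)/(k_1 L₀))] / (k_r−k_1).
Here k_r−k_1 = 0.04900 d⁻¹ and 1 − D₀(k_r−k_1)/(k_1 L₀) = 1 − 1.07×0.04900/(0.445×6.12) = 0.9807, so
t_c = ln(1.110 × 0.9807) / 0.04900 = 0.08502 / 0.04900 = 1.735 d.
D_c = (k_1/k_r) L₀ e^(−k_1 t_c) = (0.445/0.494) × 6.12 × e^(−0.445×1.735) = 0.9008 × 6.12 × 0.4620 = 2.547 mg/L.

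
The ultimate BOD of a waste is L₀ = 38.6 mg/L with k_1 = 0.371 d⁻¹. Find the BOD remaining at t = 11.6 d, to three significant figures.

L ≈ 0.522 mg/L

L_t = L₀ e^(−k_1 t) = 38.6 × e^(−0.371×11.6) = 38.6 × 0.01352 = 0.5219 mg/L.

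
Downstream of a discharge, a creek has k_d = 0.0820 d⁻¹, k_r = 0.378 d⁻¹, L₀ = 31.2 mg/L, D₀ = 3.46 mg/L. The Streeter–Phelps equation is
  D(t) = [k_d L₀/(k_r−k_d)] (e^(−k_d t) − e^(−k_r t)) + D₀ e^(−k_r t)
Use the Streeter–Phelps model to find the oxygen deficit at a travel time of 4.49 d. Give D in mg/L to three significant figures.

k_d L₀/(k_r−k_d) = 0.0820×31.2/(0.378−0.0820) = 2.558/0.2960 = 8.643 mg/L.
e^(−k_d t) = e^(−0.0820×4.490) = 0.6920; e^(−k_r t) = e^(−0.378×4.490) = 0.1832.
D = 8.643 × (0.6920 − 0.1832) + 3.46 × 0.1832 = 4.398 + 0.6338 = 5.032 mg/L.

D ≈ 5.03 mg/L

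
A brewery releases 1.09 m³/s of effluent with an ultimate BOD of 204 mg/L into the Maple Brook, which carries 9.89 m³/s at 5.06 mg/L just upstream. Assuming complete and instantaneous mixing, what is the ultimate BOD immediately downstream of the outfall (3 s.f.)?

Flow-weighted mixing: C = (Q_r C_r + Q_w C_w)/(Q_r + Q_w)
= (9.89×5.06 + 1.09×204)/(9.89 + 1.09) = 272.4/10.98 = 24.81 mg/L.

24.8 mg/L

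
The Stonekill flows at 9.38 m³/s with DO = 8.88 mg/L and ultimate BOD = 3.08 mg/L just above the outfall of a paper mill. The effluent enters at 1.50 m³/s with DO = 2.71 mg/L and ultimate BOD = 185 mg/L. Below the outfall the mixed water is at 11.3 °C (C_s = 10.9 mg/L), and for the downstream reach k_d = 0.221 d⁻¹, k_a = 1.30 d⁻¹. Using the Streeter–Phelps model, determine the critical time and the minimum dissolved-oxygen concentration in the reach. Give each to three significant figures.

Mixed DO = (9.38×8.88 + 1.50×2.71)/(9.38+1.50) = 87.36/10.88 = 8.029 mg/L.
Mixed L₀ = (9.38×3.08 + 1.50×185)/(10.88) = 306.4/10.88 = 28.16 mg/L.
Initial deficit D₀ = C_s − DO₀ = 10.9 − 8.029 = 2.871 mg/L.
t_c = (1/1.079) ln[(1.30/0.221)(1 − 2.871×1.079/(0.221×28.16))] = 0.9268 × ln(2.955) = 1.004 d.
D_c = (0.221/1.30) × 28.16 × e^(−0.221×1.004) = 0.1700 × 28.16 × 0.8010 = 3.835 mg/L.
Minimum DO = 10.9 − 3.835 = 7.065 mg/L.

t_c ≈ 1.00 d; minimum DO ≈ 7.07 mg/L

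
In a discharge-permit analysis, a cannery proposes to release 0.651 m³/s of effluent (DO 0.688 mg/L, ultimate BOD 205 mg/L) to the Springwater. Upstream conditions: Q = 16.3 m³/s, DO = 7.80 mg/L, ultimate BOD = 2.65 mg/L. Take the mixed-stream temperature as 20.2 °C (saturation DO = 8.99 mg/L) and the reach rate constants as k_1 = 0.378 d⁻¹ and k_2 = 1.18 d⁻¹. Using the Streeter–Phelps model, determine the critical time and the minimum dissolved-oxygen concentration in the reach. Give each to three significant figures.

Mixed DO = (16.3×7.80 + 0.651×0.688)/(16.3+0.651) = 127.6/16.95 = 7.527 mg/L.
Mixed L₀ = (16.3×2.65 + 0.651×205)/(16.95) = 176.7/16.95 = 10.42 mg/L.
Initial deficit D₀ = C_s − DO₀ = 8.99 − 7.527 = 1.463 mg/L.
t_c = (1/0.8020) ln[(1.18/0.378)(1 − 1.463×0.8020/(0.378×10.42))] = 1.247 × ln(2.192) = 0.9785 d.
D_c = (0.378/1.18) × 10.42 × e^(−0.378×0.9785) = 0.3203 × 10.42 × 0.6908 = 2.306 mg/L.
Minimum DO = 8.99 − 2.306 = 6.684 mg/L.

t_c ≈ 0.978 d; minimum DO ≈ 6.68 mg/L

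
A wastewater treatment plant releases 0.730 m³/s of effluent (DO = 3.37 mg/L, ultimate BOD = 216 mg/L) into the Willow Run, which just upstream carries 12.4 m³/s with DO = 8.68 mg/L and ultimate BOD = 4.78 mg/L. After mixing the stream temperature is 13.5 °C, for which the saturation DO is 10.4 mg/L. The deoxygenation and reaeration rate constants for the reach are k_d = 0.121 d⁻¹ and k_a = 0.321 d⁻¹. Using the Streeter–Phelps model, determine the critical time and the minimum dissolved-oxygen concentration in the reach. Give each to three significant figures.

Mixed DO = (12.4×8.68 + 0.730×3.37)/(12.4+0.730) = 110.1/13.13 = 8.385 mg/L.
Mixed L₀ = (12.4×4.78 + 0.730×216)/(13.13) = 217.0/13.13 = 16.52 mg/L.
Initial deficit D₀ = C_s − DO₀ = 10.4 − 8.385 = 2.015 mg/L.
t_c = (1/0.2000) ln[(0.321/0.121)(1 − 2.015×0.2000/(0.121×16.52))] = 5.000 × ln(2.118) = 3.753 d.
D_c = (0.121/0.321) × 16.52 × e^(−0.121×3.753) = 0.3769 × 16.52 × 0.6350 = 3.955 mg/L.
Minimum DO = 10.4 − 3.955 = 6.445 mg/L.

t_c ≈ 3.75 d; minimum DO ≈ 6.44 mg/L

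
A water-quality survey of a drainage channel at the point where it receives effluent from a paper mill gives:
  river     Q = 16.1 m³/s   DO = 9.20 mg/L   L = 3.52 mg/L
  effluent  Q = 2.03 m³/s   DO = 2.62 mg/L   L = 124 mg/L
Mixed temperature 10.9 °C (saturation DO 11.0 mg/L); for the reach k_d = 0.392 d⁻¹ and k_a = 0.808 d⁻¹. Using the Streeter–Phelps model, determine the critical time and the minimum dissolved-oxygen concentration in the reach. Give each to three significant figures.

t_c ≈ 1.32 d; minimum DO ≈ 6.09 mg/L

Mixed DO = (16.1×9.20 + 2.03×2.62)/(16.1+2.03) = 153.4/18.13 = 8.463 mg/L.
Mixed L₀ = (16.1×3.52 + 2.03×124)/(18.13) = 308.4/18.13 = 17.01 mg/L.
Initial deficit D₀ = C_s − DO₀ = 11.0 − 8.463 = 2.537 mg/L.
t_c = (1/0.4160) ln[(0.808/0.392)(1 − 2.537×0.4160/(0.392×17.01))] = 2.404 × ln(1.735) = 1.325 d.
D_c = (0.392/0.808) × 17.01 × e^(−0.392×1.325) = 0.4851 × 17.01 × 0.5950 = 4.910 mg/L.
Minimum DO = 11.0 − 4.910 = 6.090 mg/L.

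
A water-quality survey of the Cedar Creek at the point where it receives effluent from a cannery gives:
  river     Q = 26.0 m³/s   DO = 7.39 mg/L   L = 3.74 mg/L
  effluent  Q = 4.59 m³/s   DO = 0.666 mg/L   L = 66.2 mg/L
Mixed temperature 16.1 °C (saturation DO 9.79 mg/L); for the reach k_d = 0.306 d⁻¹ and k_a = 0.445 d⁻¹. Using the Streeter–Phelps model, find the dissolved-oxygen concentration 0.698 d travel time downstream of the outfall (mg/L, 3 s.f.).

Mixed DO = (26.0×7.39 + 4.59×0.666)/(26.0+4.59) = 195.2/30.59 = 6.381 mg/L.
Mixed L₀ = (26.0×3.74 + 4.59×66.2)/(30.59) = 401.1/30.59 = 13.11 mg/L.
Initial deficit D₀ = C_s − DO₀ = 9.79 − 6.381 = 3.409 mg/L.
D(0.698) = [0.306×13.11/(0.445−0.306)](e^(−0.306×0.698) − e^(−0.445×0.698)) + 3.409 e^(−0.445×0.698)
= 28.87 × (0.8077 − 0.7330) + 3.409 × 0.7330 = 4.654 mg/L.
DO = 9.79 − 4.654 = 5.136 mg/L.

DO ≈ 5.14 mg/L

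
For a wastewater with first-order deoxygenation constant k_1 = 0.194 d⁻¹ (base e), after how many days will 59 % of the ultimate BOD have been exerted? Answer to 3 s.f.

y/L₀ = 1 − e^(−k_1 t) = 0.59 ⇒ e^(−k_1 t) = 0.410
t = −ln(0.410) / 0.194 = 0.8916 / 0.194 = 4.596 d.

t ≈ 4.60 d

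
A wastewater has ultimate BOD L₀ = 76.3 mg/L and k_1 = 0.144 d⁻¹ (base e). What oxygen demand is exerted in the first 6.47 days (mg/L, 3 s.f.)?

y_t = L₀(1 − e^(−k_1 t)) = 76.3 × (1 − e^(−0.144×6.47))
= 76.3 × (1 − 0.3939) = 76.3 × 0.6061 = 46.25 mg/L.

y ≈ 46.2 mg/L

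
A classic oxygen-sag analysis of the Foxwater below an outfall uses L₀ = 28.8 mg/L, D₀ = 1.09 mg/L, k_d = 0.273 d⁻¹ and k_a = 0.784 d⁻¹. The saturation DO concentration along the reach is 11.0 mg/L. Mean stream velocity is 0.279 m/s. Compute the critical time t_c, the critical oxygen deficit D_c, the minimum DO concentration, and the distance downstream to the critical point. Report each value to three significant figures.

t_c ≈ 1.92 d; D_c ≈ 5.94 mg/L; min DO ≈ 5.06 mg/L; x_c ≈ 46.3 km

At the critical point dD/dt = 0, so k_d L₀ e^(−k_d t) = k_a D. Substituting D(t) from the Streeter–Phelps equation and solving for t gives
t_c = ln[(k_a/k_d)(1 − D₀(k_a−k_d)/(k_d L₀))] / (k_a−k_d).
Here k_a−k_d = 0.5110 d⁻¹ and 1 − D₀(k_a−k_d)/(k_d L₀) = 1 − 1.09×0.5110/(0.273×28.8) = 0.9292, so
t_c = ln(2.872 × 0.9292) / 0.5110 = 0.9815 / 0.5110 = 1.921 d.
D_c = (k_d/k_a) L₀ e^(−k_d t_c) = (0.273/0.784) × 28.8 × e^(−0.273×1.921) = 0.3482 × 28.8 × 0.5919 = 5.936 mg/L.
Minimum DO = C_s − D_c = 11.0 − 5.936 = 5.064 mg/L.
x_c = v t_c = 0.279 m/s × 1.921 d × 86400 s/d = 46300 m ≈ 46.3 km.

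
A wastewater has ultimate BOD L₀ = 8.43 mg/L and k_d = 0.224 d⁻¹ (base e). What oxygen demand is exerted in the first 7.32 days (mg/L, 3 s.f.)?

y_t = L₀(1 − e^(−k_d t)) = 8.43 × (1 − e^(−0.224×7.32))
= 8.43 × (1 − 0.1940) = 8.43 × 0.8060 = 6.794 mg/L.

y ≈ 6.79 mg/L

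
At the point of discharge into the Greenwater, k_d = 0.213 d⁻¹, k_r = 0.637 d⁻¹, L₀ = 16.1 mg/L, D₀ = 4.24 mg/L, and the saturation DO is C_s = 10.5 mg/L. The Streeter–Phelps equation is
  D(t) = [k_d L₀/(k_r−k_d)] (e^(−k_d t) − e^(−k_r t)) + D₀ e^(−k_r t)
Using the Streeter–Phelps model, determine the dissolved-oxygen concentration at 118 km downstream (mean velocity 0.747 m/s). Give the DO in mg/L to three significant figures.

Travel time t = x/v = 118 km / (0.747 m/s) = 118000 m / 0.747 m/s = 158000 s = 1.828 d.
k_d L₀/(k_r−k_d) = 0.213×16.1/(0.637−0.213) = 3.429/0.4240 = 8.088 mg/L.
e^(−k_d t) = e^(−0.213×1.828) = 0.6774; e^(−k_r t) = e^(−0.637×1.828) = 0.3120.
D = 8.088 × (0.6774 − 0.3120) + 4.24 × 0.3120 = 2.955 + 1.323 = 4.278 mg/L.
DO = C_s − D = 10.5 − 4.278 = 6.222 mg/L.

DO ≈ 6.22 mg/L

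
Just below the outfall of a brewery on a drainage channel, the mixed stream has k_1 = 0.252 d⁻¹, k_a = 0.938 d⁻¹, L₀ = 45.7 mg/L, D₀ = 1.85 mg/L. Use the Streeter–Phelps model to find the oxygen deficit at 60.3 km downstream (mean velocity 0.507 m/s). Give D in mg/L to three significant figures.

Travel time t = x/v = 60.3 km / (0.507 m/s) = 60300 m / 0.507 m/s = 118900 s = 1.377 d.
k_1 L₀/(k_a−k_1) = 0.252×45.7/(0.938−0.252) = 11.52/0.6860 = 16.79 mg/L.
e^(−k_1 t) = e^(−0.252×1.377) = 0.7069; e^(−k_a t) = e^(−0.938×1.377) = 0.2749.
D = 16.79 × (0.7069 − 0.2749) + 1.85 × 0.2749 = 7.251 + 0.5086 = 7.760 mg/L.

D ≈ 7.76 mg/L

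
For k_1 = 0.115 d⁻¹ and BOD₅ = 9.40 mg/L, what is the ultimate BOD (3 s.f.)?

BOD₅ = L₀(1 − e^(−5k_1)) ⇒ L₀ = BOD₅ / (1 − e^(−5×0.115))
= 9.40 / (1 − 0.5627) = 9.40 / 0.4373 = 21.50 mg/L.

L₀ ≈ 21.5 mg/L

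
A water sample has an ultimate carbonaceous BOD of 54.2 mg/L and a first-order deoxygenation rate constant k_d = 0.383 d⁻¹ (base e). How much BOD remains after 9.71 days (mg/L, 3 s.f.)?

L ≈ 1.31 mg/L

L_t = L₀ e^(−k_d t) = 54.2 × e^(−0.383×9.71) = 54.2 × 0.02426 = 1.315 mg/L.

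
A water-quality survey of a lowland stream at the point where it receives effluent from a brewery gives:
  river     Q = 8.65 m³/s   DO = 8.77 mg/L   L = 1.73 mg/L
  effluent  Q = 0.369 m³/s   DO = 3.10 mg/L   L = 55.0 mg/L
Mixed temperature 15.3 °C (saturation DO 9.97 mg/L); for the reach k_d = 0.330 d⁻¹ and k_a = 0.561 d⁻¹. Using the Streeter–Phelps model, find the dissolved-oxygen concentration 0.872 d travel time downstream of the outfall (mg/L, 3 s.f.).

Mixed DO = (8.65×8.77 + 0.369×3.10)/(8.65+0.369) = 77.00/9.019 = 8.538 mg/L.
Mixed L₀ = (8.65×1.73 + 0.369×55.0)/(9.019) = 35.26/9.019 = 3.909 mg/L.
Initial deficit D₀ = C_s − DO₀ = 9.97 − 8.538 = 1.432 mg/L.
D(0.872) = [0.330×3.909/(0.561−0.330)](e^(−0.330×0.872) − e^(−0.561×0.872)) + 1.432 e^(−0.561×0.872)
= 5.585 × (0.7499 − 0.6131) + 1.432 × 0.6131 = 1.642 mg/L.
DO = 9.97 − 1.642 = 8.328 mg/L.

DO ≈ 8.33 mg/L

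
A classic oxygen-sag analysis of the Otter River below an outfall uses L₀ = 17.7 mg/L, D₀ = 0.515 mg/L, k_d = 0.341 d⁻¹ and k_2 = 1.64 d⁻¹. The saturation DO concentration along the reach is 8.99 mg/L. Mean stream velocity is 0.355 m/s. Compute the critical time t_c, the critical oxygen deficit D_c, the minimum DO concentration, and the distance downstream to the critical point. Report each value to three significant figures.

t_c = [1/(k_2−k_d)] ln[(k_2/k_d)(1 − D₀(k_2−k_d)/(k_d L₀))]
= [1/(1.64−0.341)] ln[(1.64/0.341)(1 − 0.515×1.299/(0.341×17.7))]
= (1/1.299) ln[4.809 × 0.8892] = 0.7698 × ln(4.276) = 0.7698 × 1.453 = 1.119 d.
D_c = (k_d/k_2) L₀ e^(−k_d t_c) = (0.341/1.64) × 17.7 × e^(−0.341×1.119) = 0.2079 × 17.7 × 0.6829 = 2.513 mg/L.
Minimum DO = C_s − D_c = 8.99 − 2.513 = 6.477 mg/L.
x_c = v t_c = 0.355 m/s × 1.119 d × 86400 s/d = 34310 m ≈ 34.3 km.

t_c ≈ 1.12 d; D_c ≈ 2.51 mg/L; min DO ≈ 6.48 mg/L; x_c ≈ 34.3 km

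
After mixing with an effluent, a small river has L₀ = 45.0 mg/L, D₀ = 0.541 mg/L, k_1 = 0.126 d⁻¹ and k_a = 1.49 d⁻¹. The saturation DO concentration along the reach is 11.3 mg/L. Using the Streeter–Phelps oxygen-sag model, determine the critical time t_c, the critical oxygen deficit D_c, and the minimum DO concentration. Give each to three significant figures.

At the critical point dD/dt = 0, so k_1 L₀ e^(−k_1 t) = k_a D. Substituting D(t) from the Streeter–Phelps equation and solving for t gives
t_c = ln[(k_a/k_1)(1 − D₀(k_a−k_1)/(k_1 L₀))] / (k_a−k_1).
Here k_a−k_1 = 1.364 d⁻¹ and 1 − D₀(k_a−k_1)/(k_1 L₀) = 1 − 0.541×1.364/(0.126×45.0) = 0.8699, so
t_c = ln(11.83 × 0.8699) / 1.364 = 2.331 / 1.364 = 1.709 d.
L(t_c) = L₀ e^(−k_1 t_c) = 45.0 × 0.8063 = 36.28 mg/L, and at the critical point k_a D_c = k_1 L, so D_c = (0.126/1.49) × 36.28 = 3.068 mg/L.
Minimum DO = C_s − D_c = 11.3 − 3.068 = 8.232 mg/L.

t_c ≈ 1.71 d; D_c ≈ 3.07 mg/L; min DO ≈ 8.23 mg/L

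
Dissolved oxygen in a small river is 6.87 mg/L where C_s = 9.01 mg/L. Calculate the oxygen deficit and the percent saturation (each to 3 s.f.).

D ≈ 2.14 mg/L; 76.2 % saturation

D = C_s − C = 9.01 − 6.87 = 2.14 mg/L.
% saturation = 6.87/9.01 × 100 = 76.2 %.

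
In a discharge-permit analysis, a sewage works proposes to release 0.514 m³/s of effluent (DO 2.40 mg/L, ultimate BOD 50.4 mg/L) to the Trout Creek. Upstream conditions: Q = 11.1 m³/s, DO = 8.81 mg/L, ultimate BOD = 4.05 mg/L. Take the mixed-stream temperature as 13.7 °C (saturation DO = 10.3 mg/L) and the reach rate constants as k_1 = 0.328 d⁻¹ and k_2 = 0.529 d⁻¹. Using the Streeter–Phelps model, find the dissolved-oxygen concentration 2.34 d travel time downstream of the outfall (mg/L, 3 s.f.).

DO ≈ 8.05 mg/L

Mixed DO = (11.1×8.81 + 0.514×2.40)/(11.1+0.514) = 99.02/11.61 = 8.526 mg/L.
Mixed L₀ = (11.1×4.05 + 0.514×50.4)/(11.61) = 70.86/11.61 = 6.101 mg/L.
Initial deficit D₀ = C_s − DO₀ = 10.3 − 8.526 = 1.774 mg/L.
D(2.34) = [0.328×6.101/(0.529−0.328)](e^(−0.328×2.34) − e^(−0.529×2.34)) + 1.774 e^(−0.529×2.34)
= 9.956 × (0.4642 − 0.2900) + 1.774 × 0.2900 = 2.248 mg/L.
DO = 10.3 − 2.248 = 8.052 mg/L.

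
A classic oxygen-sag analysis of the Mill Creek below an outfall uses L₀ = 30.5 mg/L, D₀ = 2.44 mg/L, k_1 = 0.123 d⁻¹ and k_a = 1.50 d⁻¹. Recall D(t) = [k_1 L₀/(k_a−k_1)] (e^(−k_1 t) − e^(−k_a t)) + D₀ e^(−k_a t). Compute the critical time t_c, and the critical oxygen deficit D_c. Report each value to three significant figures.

t_c ≈ 0.175 d; D_c ≈ 2.45 mg/L

With k_a/k_1 = 12.20 and 1 − D₀(k_a−k_1)/(k_1 L₀) = 0.1044,
t_c = ln(12.20 × 0.1044) / (1.50 − 0.123) = ln(1.273) / 1.377 = 0.2414/1.377 = 0.1753 d.
D_c = (k_1/k_a) L₀ e^(−k_1 t_c) = (0.123/1.50) × 30.5 × e^(−0.123×0.1753) = 0.08200 × 30.5 × 0.9787 = 2.448 mg/L.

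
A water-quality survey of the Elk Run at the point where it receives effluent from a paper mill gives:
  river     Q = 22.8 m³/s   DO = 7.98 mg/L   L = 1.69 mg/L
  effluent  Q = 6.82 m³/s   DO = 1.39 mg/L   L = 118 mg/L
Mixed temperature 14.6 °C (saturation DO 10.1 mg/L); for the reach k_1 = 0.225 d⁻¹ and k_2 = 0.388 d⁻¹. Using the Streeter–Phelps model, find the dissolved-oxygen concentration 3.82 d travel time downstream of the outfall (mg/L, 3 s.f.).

Mixed DO = (22.8×7.98 + 6.82×1.39)/(22.8+6.82) = 191.4/29.62 = 6.463 mg/L.
Mixed L₀ = (22.8×1.69 + 6.82×118)/(29.62) = 843.3/29.62 = 28.47 mg/L.
Initial deficit D₀ = C_s − DO₀ = 10.1 − 6.463 = 3.637 mg/L.
D(3.82) = [0.225×28.47/(0.388−0.225)](e^(−0.225×3.82) − e^(−0.388×3.82)) + 3.637 e^(−0.388×3.82)
= 39.30 × (0.4234 − 0.2271) + 3.637 × 0.2271 = 8.538 mg/L.
DO = 10.1 − 8.538 = 1.562 mg/L.

DO ≈ 1.56 mg/L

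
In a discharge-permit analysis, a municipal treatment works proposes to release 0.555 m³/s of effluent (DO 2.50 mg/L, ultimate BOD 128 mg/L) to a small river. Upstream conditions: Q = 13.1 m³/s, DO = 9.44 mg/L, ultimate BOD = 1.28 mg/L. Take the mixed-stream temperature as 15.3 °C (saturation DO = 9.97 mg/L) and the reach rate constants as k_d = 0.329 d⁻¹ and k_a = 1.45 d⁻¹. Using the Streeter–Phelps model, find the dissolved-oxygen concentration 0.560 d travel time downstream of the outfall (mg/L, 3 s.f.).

DO ≈ 8.88 mg/L

Mixed DO = (13.1×9.44 + 0.555×2.50)/(13.1+0.555) = 125.1/13.65 = 9.158 mg/L.
Mixed L₀ = (13.1×1.28 + 0.555×128)/(13.65) = 87.81/13.65 = 6.430 mg/L.
Initial deficit D₀ = C_s − DO₀ = 9.97 − 9.158 = 0.8121 mg/L.
D(0.560) = [0.329×6.430/(1.45−0.329)](e^(−0.329×0.560) − e^(−1.45×0.560)) + 0.8121 e^(−1.45×0.560)
= 1.887 × (0.8317 − 0.4440) + 0.8121 × 0.4440 = 1.092 mg/L.
DO = 9.97 − 1.092 = 8.878 mg/L.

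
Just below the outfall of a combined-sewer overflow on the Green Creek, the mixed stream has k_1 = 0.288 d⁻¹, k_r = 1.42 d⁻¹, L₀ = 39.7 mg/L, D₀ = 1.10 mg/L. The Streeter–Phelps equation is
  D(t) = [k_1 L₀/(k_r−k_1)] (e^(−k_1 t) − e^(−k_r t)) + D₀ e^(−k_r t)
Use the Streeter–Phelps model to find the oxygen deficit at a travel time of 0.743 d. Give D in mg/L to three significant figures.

k_1 L₀/(k_r−k_1) = 0.288×39.7/(1.42−0.288) = 11.43/1.132 = 10.10 mg/L.
e^(−k_1 t) = e^(−0.288×0.7430) = 0.8074; e^(−k_r t) = e^(−1.42×0.7430) = 0.3482.
D = 10.10 × (0.8074 − 0.3482) + 1.10 × 0.3482 = 4.638 + 0.3830 = 5.021 mg/L.

D ≈ 5.02 mg/L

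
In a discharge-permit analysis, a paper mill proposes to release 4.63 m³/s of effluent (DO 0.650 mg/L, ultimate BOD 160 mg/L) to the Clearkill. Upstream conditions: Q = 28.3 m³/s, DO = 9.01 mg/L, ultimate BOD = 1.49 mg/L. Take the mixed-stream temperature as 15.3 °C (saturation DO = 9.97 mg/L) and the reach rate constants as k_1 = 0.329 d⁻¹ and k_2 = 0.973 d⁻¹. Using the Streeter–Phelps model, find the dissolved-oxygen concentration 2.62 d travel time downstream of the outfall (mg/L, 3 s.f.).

Mixed DO = (28.3×9.01 + 4.63×0.650)/(28.3+4.63) = 258.0/32.93 = 7.835 mg/L.
Mixed L₀ = (28.3×1.49 + 4.63×160)/(32.93) = 783.0/32.93 = 23.78 mg/L.
Initial deficit D₀ = C_s − DO₀ = 9.97 − 7.835 = 2.135 mg/L.
D(2.62) = [0.329×23.78/(0.973−0.329)](e^(−0.329×2.62) − e^(−0.973×2.62)) + 2.135 e^(−0.973×2.62)
= 12.15 × (0.4223 − 0.07814) + 2.135 × 0.07814 = 4.348 mg/L.
DO = 9.97 − 4.348 = 5.622 mg/L.

DO ≈ 5.62 mg/L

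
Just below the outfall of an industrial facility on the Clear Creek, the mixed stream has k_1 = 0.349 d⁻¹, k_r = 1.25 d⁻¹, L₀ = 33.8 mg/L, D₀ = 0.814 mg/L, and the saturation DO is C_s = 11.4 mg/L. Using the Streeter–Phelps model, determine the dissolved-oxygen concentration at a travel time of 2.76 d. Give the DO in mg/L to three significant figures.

k_1 L₀/(k_r−k_1) = 0.349×33.8/(1.25−0.349) = 11.80/0.9010 = 13.09 mg/L.
e^(−k_1 t) = e^(−0.349×2.760) = 0.3817; e^(−k_r t) = e^(−1.25×2.760) = 0.03175.
D = 13.09 × (0.3817 − 0.03175) + 0.814 × 0.03175 = 4.581 + 0.02584 = 4.607 mg/L.
DO = C_s − D = 11.4 − 4.607 = 6.793 mg/L.

DO ≈ 6.79 mg/L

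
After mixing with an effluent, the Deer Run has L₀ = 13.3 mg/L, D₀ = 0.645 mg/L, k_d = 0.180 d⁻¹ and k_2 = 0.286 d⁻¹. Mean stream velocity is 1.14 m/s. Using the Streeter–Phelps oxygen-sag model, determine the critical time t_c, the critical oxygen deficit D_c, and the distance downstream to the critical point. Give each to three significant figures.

At the critical point dD/dt = 0, so k_d L₀ e^(−k_d t) = k_2 D. Substituting D(t) from the Streeter–Phelps equation and solving for t gives
t_c = ln[(k_2/k_d)(1 − D₀(k_2−k_d)/(k_d L₀))] / (k_2−k_d).
Here k_2−k_d = 0.1060 d⁻¹ and 1 − D₀(k_2−k_d)/(k_d L₀) = 1 − 0.645×0.1060/(0.180×13.3) = 0.9714, so
t_c = ln(1.589 × 0.9714) / 0.1060 = 0.4341 / 0.1060 = 4.095 d.
D_c = (k_d/k_2) L₀ e^(−k_d t_c) = (0.180/0.286) × 13.3 × e^(−0.180×4.095) = 0.6294 × 13.3 × 0.4785 = 4.005 mg/L.
x_c = v t_c = 1.14 m/s × 4.095 d × 86400 s/d = 403300 m ≈ 403 km.

t_c ≈ 4.09 d; D_c ≈ 4.01 mg/L; x_c ≈ 403 km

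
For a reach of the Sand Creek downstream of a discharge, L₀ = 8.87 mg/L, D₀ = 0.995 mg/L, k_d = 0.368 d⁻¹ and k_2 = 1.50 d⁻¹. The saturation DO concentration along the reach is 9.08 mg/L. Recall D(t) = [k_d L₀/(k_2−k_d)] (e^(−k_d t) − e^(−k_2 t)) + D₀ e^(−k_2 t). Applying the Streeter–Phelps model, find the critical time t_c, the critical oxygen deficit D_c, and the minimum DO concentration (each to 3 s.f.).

t_c = [1/(k_2−k_d)] ln[(k_2/k_d)(1 − D₀(k_2−k_d)/(k_d L₀))]
= [1/(1.50−0.368)] ln[(1.50/0.368)(1 − 0.995×1.132/(0.368×8.87))]
= (1/1.132) ln[4.076 × 0.6549] = 0.8834 × ln(2.670) = 0.8834 × 0.9819 = 0.8674 d.
D_c = (k_d/k_2) L₀ e^(−k_d t_c) = (0.368/1.50) × 8.87 × e^(−0.368×0.8674) = 0.2453 × 8.87 × 0.7267 = 1.581 mg/L.
Minimum DO = C_s − D_c = 9.08 − 1.581 = 7.499 mg/L.

t_c ≈ 0.867 d; D_c ≈ 1.58 mg/L; min DO ≈ 7.50 mg/L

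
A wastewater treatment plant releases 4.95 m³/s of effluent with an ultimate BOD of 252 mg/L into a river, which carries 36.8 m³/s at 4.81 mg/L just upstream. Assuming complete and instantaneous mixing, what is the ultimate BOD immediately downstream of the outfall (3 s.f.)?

34.1 mg/L

Flow-weighted mixing: C = (Q_r C_r + Q_w C_w)/(Q_r + Q_w)
= (36.8×4.81 + 4.95×252)/(36.8 + 4.95) = 1424/41.75 = 34.12 mg/L.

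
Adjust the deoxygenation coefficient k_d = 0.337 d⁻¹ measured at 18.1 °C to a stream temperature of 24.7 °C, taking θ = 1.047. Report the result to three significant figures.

k_d ≈ 0.456 d⁻¹

k_d(T₂) = k_d(T₁) · θ^(T₂−T₁) = 0.337 × 1.047^(24.7−18.1)
= 0.337 × 1.047^6.60 = 0.337 × 1.354 = 0.4563 d⁻¹.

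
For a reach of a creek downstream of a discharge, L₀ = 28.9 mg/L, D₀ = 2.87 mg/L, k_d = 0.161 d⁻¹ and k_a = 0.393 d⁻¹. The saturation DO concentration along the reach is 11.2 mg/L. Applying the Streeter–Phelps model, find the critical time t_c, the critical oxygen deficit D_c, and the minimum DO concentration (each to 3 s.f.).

With k_a/k_d = 2.441 and 1 − D₀(k_a−k_d)/(k_d L₀) = 0.8569,
t_c = ln(2.441 × 0.8569) / (0.393 − 0.161) = ln(2.092) / 0.2320 = 0.7380/0.2320 = 3.181 d.
L(t_c) = L₀ e^(−k_d t_c) = 28.9 × 0.5992 = 17.32 mg/L, and at the critical point k_a D_c = k_d L, so D_c = (0.161/0.393) × 17.32 = 7.094 mg/L.
Minimum DO = C_s − D_c = 11.2 − 7.094 = 4.106 mg/L.

t_c ≈ 3.18 d; D_c ≈ 7.09 mg/L; min DO ≈ 4.11 mg/L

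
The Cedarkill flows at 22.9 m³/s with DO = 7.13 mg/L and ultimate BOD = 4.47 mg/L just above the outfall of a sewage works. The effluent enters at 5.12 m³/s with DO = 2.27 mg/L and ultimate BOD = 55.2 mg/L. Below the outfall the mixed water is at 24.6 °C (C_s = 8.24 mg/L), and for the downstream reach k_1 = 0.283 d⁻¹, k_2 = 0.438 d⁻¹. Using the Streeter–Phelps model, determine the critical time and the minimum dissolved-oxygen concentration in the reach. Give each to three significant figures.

Mixed DO = (22.9×7.13 + 5.12×2.27)/(22.9+5.12) = 174.9/28.02 = 6.242 mg/L.
Mixed L₀ = (22.9×4.47 + 5.12×55.2)/(28.02) = 385.0/28.02 = 13.74 mg/L.
Initial deficit D₀ = C_s − DO₀ = 8.24 − 6.242 = 1.998 mg/L.
t_c = (1/0.1550) ln[(0.438/0.283)(1 − 1.998×0.1550/(0.283×13.74))] = 6.452 × ln(1.424) = 2.282 d.
D_c = (0.283/0.438) × 13.74 × e^(−0.283×2.282) = 0.6461 × 13.74 × 0.5242 = 4.653 mg/L.
Minimum DO = 8.24 − 4.653 = 3.587 mg/L.

t_c ≈ 2.28 d; minimum DO ≈ 3.59 mg/L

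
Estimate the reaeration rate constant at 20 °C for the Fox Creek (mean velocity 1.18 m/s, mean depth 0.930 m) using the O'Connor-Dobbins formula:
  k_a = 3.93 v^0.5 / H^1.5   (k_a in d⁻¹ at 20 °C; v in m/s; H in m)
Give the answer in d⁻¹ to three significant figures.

k_a ≈ 4.76 d⁻¹

k_a = 3.93 × 1.18^0.5 / 0.930^1.5 = 3.93 × 1.086 / 0.8969 = 4.760 d⁻¹.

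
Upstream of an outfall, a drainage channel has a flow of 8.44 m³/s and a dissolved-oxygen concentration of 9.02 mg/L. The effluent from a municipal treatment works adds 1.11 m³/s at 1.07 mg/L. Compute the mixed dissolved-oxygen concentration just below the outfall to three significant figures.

8.10 mg/L

Flow-weighted mixing: C = (Q_r C_r + Q_w C_w)/(Q_r + Q_w)
= (8.44×9.02 + 1.11×1.07)/(8.44 + 1.11) = 77.32/9.550 = 8.096 mg/L.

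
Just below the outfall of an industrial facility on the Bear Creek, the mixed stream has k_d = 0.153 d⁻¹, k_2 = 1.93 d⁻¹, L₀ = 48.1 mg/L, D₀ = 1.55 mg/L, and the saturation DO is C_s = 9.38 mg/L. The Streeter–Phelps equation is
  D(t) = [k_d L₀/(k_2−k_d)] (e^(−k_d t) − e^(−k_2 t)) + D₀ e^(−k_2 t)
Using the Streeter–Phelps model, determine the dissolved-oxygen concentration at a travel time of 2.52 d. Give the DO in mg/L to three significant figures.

k_d L₀/(k_2−k_d) = 0.153×48.1/(1.93−0.153) = 7.359/1.777 = 4.141 mg/L.
e^(−k_d t) = e^(−0.153×2.520) = 0.6801; e^(−k_2 t) = e^(−1.93×2.520) = 0.007723.
D = 4.141 × (0.6801 − 0.007723) + 1.55 × 0.007723 = 2.784 + 0.01197 = 2.796 mg/L.
DO = C_s − D = 9.38 − 2.796 = 6.584 mg/L.

DO ≈ 6.58 mg/L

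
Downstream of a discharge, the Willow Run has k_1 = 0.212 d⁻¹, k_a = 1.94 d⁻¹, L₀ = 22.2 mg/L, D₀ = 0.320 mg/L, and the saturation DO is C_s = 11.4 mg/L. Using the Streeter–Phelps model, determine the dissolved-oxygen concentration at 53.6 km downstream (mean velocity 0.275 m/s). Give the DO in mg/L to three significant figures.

DO ≈ 9.74 mg/L

Travel time t = x/v = 53.6 km / (0.275 m/s) = 53600 m / 0.275 m/s = 194900 s = 2.256 d.
k_1 L₀/(k_a−k_1) = 0.212×22.2/(1.94−0.212) = 4.706/1.728 = 2.724 mg/L.
e^(−k_1 t) = e^(−0.212×2.256) = 0.6199; e^(−k_a t) = e^(−1.94×2.256) = 0.01257.
D = 2.724 × (0.6199 − 0.01257) + 0.320 × 0.01257 = 1.654 + 0.004022 = 1.658 mg/L.
DO = C_s − D = 11.4 − 1.658 = 9.742 mg/L.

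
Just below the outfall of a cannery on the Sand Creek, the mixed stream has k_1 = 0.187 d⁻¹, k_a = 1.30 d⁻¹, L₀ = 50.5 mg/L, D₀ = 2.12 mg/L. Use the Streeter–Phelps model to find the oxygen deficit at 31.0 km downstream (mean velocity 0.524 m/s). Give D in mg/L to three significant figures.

Travel time t = x/v = 31.0 km / (0.524 m/s) = 31000 m / 0.524 m/s = 59160 s = 0.6847 d.
k_1 L₀/(k_a−k_1) = 0.187×50.5/(1.30−0.187) = 9.444/1.113 = 8.485 mg/L.
e^(−k_1 t) = e^(−0.187×0.6847) = 0.8798; e^(−k_a t) = e^(−1.30×0.6847) = 0.4106.
D = 8.485 × (0.8798 − 0.4106) + 2.12 × 0.4106 = 3.981 + 0.8705 = 4.852 mg/L.

D ≈ 4.85 mg/L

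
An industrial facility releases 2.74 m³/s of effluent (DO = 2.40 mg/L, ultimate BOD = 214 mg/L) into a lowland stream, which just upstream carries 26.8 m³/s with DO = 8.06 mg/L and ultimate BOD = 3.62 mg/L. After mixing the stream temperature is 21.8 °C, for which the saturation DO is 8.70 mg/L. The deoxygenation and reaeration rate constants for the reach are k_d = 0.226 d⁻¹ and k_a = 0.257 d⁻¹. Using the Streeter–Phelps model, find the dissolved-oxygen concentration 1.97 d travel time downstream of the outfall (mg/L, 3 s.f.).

DO ≈ 1.60 mg/L

Mixed DO = (26.8×8.06 + 2.74×2.40)/(26.8+2.74) = 222.6/29.54 = 7.535 mg/L.
Mixed L₀ = (26.8×3.62 + 2.74×214)/(29.54) = 683.4/29.54 = 23.13 mg/L.
Initial deficit D₀ = C_s − DO₀ = 8.70 − 7.535 = 1.165 mg/L.
D(1.97) = [0.226×23.13/(0.257−0.226)](e^(−0.226×1.97) − e^(−0.257×1.97)) + 1.165 e^(−0.257×1.97)
= 168.7 × (0.6407 − 0.6027) + 1.165 × 0.6027 = 7.104 mg/L.
DO = 8.70 − 7.104 = 1.596 mg/L.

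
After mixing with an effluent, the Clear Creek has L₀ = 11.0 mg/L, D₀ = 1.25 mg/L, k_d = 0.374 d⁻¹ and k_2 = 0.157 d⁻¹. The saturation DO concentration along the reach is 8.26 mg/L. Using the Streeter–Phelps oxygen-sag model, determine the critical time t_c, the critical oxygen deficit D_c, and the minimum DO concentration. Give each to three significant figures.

At the critical point dD/dt = 0, so k_d L₀ e^(−k_d t) = k_2 D. Substituting D(t) from the Streeter–Phelps equation and solving for t gives
t_c = ln[(k_2/k_d)(1 − D₀(k_2−k_d)/(k_d L₀))] / (k_2−k_d).
Here k_2−k_d = -0.2170 d⁻¹ and 1 − D₀(k_2−k_d)/(k_d L₀) = 1 − 1.25×-0.2170/(0.374×11.0) = 1.066, so
t_c = ln(0.4198 × 1.066) / -0.2170 = -0.8042 / -0.2170 = 3.706 d.
D_c = (k_d/k_2) L₀ e^(−k_d t_c) = (0.374/0.157) × 11.0 × e^(−0.374×3.706) = 2.382 × 11.0 × 0.2501 = 6.553 mg/L.
Minimum DO = C_s − D_c = 8.26 − 6.553 = 1.707 mg/L.

t_c ≈ 3.71 d; D_c ≈ 6.55 mg/L; min DO ≈ 1.71 mg/L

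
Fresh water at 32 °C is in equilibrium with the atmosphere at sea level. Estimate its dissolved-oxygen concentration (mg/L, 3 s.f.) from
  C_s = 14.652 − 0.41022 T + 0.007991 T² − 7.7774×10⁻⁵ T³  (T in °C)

C_s = 14.652 − 0.41022×32 + 0.007991×32² − 7.7774×10⁻⁵×32³ = 7.159 mg/L.

C_s ≈ 7.16 mg/L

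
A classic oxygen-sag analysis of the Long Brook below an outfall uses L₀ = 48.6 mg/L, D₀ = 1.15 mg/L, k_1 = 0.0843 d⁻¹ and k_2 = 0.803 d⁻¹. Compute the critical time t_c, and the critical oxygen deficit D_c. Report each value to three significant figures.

t_c ≈ 2.82 d; D_c ≈ 4.02 mg/L

t_c = [1/(k_2−k_1)] ln[(k_2/k_1)(1 − D₀(k_2−k_1)/(k_1 L₀))]
= [1/(0.803−0.0843)] ln[(0.803/0.0843)(1 − 1.15×0.7187/(0.0843×48.6))]
= (1/0.7187) ln[9.526 × 0.7983] = 1.391 × ln(7.604) = 1.391 × 2.029 = 2.823 d.
D_c = (k_1/k_2) L₀ e^(−k_1 t_c) = (0.0843/0.803) × 48.6 × e^(−0.0843×2.823) = 0.1050 × 48.6 × 0.7882 = 4.022 mg/L.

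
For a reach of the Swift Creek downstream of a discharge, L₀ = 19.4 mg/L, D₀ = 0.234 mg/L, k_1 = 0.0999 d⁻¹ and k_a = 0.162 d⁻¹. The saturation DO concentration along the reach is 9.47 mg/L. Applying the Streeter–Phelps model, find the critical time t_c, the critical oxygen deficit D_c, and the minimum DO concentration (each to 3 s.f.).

t_c = [1/(k_a−k_1)] ln[(k_a/k_1)(1 − D₀(k_a−k_1)/(k_1 L₀))]
= [1/(0.162−0.0999)] ln[(0.162/0.0999)(1 − 0.234×0.06210/(0.0999×19.4))]
= (1/0.06210) ln[1.622 × 0.9925] = 16.10 × ln(1.609) = 16.10 × 0.4759 = 7.663 d.
D_c = (k_1/k_a) L₀ e^(−k_1 t_c) = (0.0999/0.162) × 19.4 × e^(−0.0999×7.663) = 0.6167 × 19.4 × 0.4651 = 5.564 mg/L.
Minimum DO = C_s − D_c = 9.47 − 5.564 = 3.906 mg/L.

t_c ≈ 7.66 d; D_c ≈ 5.56 mg/L; min DO ≈ 3.91 mg/L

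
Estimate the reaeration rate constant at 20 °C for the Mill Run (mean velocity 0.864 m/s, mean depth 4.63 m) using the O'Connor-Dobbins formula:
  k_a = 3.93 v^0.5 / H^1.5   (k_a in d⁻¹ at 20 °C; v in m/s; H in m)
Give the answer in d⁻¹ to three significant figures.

k_a = 3.93 × 0.864^0.5 / 4.63^1.5 = 3.93 × 0.9295 / 9.963 = 0.3667 d⁻¹.

k_a ≈ 0.367 d⁻¹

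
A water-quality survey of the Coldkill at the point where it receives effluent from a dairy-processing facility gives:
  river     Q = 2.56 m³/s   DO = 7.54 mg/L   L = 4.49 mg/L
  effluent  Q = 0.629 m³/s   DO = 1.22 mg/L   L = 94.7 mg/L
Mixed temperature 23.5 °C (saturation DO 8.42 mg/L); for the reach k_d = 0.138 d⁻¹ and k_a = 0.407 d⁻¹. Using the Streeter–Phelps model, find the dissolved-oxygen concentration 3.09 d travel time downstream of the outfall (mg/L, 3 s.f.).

DO ≈ 3.60 mg/L

Mixed DO = (2.56×7.54 + 0.629×1.22)/(2.56+0.629) = 20.07/3.189 = 6.293 mg/L.
Mixed L₀ = (2.56×4.49 + 0.629×94.7)/(3.189) = 71.06/3.189 = 22.28 mg/L.
Initial deficit D₀ = C_s − DO₀ = 8.42 − 6.293 = 2.127 mg/L.
D(3.09) = [0.138×22.28/(0.407−0.138)](e^(−0.138×3.09) − e^(−0.407×3.09)) + 2.127 e^(−0.407×3.09)
= 11.43 × (0.6528 − 0.2843) + 2.127 × 0.2843 = 4.817 mg/L.
DO = 8.42 − 4.817 = 3.603 mg/L.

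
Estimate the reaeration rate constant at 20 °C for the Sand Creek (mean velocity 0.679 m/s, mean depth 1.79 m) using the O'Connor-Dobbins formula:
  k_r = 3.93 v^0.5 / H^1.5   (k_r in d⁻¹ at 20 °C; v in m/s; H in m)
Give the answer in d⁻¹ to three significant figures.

k_r = 3.93 × 0.679^0.5 / 1.79^1.5 = 3.93 × 0.8240 / 2.395 = 1.352 d⁻¹.

k_r ≈ 1.35 d⁻¹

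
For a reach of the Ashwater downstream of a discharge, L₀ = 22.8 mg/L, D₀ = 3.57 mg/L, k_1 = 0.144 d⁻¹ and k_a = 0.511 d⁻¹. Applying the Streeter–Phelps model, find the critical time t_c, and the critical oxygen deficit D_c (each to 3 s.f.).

t_c = [1/(k_a−k_1)] ln[(k_a/k_1)(1 − D₀(k_a−k_1)/(k_1 L₀))]
= [1/(0.511−0.144)] ln[(0.511/0.144)(1 − 3.57×0.3670/(0.144×22.8))]
= (1/0.3670) ln[3.549 × 0.6009] = 2.725 × ln(2.133) = 2.725 × 0.7573 = 2.063 d.
L(t_c) = L₀ e^(−k_1 t_c) = 22.8 × 0.7429 = 16.94 mg/L, and at the critical point k_a D_c = k_1 L, so D_c = (0.144/0.511) × 16.94 = 4.773 mg/L.

t_c ≈ 2.06 d; D_c ≈ 4.77 mg/L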